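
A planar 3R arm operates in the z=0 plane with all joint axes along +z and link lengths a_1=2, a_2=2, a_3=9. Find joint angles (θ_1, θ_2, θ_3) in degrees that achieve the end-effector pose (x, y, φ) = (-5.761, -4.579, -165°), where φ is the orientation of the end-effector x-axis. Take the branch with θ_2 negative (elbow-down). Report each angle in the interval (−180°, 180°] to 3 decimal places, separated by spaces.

-15.008 -44.974 -105.018

wrist centre = target − a_3·(cos φ, sin φ) = (2.9323, -2.2496)
cos θ_2 = (13.6594−2²−2²)/(2·2·2) = 0.7074; θ_2 = -44.9742° (elbow-down)
β = atan2(-2.2496,2.9323) = -37.4947°; ψ = atan2(-1.4136,3.4149) = -22.4871°
θ_1 = β − ψ = -15.0076°
θ_3 = φ − θ_1 − θ_2 = -105.0182° (wrapped to (-180°,180°])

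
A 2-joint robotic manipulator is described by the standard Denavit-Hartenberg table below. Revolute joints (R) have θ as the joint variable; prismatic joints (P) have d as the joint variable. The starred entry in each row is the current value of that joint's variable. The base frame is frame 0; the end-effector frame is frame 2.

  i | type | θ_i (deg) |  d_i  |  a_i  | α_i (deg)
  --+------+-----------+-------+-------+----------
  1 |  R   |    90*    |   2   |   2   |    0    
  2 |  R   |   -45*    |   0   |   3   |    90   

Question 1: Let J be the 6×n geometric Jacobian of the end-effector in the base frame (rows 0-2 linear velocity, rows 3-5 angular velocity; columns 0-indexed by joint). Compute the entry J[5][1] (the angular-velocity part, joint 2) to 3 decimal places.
1.000

axis z_1 = (0.0000,0.0000,1.0000); lever o_n−o_1 = (2.1213,2.1213,0.0000)
cross product → J_v[:, 1] = (-2.1213,2.1213,0.0000)
J_ω[:, 1] = z_1
entry J[5][1] = 1.0000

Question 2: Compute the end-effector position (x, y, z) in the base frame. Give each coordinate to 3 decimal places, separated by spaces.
2.121 4.121 2.000

after link 1: o_1 = (0.0000, 2.0000, 2.0000)
after link 2: o_2 = (2.1213, 4.1213, 2.0000)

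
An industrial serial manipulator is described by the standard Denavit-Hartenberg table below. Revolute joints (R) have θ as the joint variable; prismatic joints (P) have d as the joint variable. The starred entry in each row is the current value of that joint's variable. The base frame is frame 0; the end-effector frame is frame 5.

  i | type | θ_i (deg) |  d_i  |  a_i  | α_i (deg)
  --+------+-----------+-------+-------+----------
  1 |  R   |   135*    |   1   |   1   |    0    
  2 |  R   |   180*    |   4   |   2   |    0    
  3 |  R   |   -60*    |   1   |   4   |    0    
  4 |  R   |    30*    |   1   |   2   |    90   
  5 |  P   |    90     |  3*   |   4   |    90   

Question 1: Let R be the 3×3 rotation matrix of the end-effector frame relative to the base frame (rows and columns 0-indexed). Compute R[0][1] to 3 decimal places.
-0.966

End-effector y-axis (col 1 of R) = (-0.9659,-0.2588,0.0000)
R[0][1] = -0.9659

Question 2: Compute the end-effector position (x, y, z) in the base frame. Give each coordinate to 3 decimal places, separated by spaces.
-2.708 -7.279 11.000

after link 1: o_1 = (-0.7071, 0.7071, 1.0000)
after link 2: o_2 = (0.7071, -0.7071, 5.0000)
after link 3: o_3 = (-0.3282, -4.5708, 6.0000)
after link 4: o_4 = (0.1895, -6.5027, 7.0000)
after link 5: o_5 = (-2.7083, -7.2791, 11.0000)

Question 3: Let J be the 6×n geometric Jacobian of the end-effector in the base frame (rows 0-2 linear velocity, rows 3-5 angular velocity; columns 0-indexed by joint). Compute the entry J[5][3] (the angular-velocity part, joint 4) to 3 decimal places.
1.000

axis z_3 = (0.0000,0.0000,1.0000); lever o_n−o_3 = (-2.3801,-2.7083,5.0000)
cross product → J_v[:, 3] = (2.7083,-2.3801,0.0000)
J_ω[:, 3] = z_3
entry J[5][3] = 1.0000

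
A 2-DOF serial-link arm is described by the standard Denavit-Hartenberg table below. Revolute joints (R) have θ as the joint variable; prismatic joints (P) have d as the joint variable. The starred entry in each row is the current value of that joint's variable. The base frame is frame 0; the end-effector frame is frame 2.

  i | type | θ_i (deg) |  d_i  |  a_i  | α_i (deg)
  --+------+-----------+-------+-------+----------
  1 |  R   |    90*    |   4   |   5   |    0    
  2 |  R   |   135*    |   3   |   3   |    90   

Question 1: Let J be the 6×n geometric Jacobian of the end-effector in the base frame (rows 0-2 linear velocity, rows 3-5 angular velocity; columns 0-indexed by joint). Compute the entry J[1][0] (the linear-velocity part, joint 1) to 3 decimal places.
-2.121

axis z_0 = ẑ; lever o_n−o_0 = (-2.1213,2.8787,7.0000)
cross product → J_v[:, 0] = (-2.8787,-2.1213,0.0000)
J_ω[:, 0] = z_0
entry J[1][0] = -2.1213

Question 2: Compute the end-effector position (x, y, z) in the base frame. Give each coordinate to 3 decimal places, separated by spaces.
-2.121 2.879 7.000

after link 1: o_1 = (0.0000, 5.0000, 4.0000)
after link 2: o_2 = (-2.1213, 2.8787, 7.0000)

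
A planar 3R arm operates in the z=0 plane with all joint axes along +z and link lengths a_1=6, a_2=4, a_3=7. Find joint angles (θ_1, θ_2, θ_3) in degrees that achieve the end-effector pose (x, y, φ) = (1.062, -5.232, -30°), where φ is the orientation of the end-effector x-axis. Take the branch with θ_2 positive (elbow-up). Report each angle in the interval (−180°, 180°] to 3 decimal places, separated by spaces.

158.212 119.998 51.790

wrist centre = target − a_3·(cos φ, sin φ) = (-5.0002, -1.7320)
cos θ_2 = (28.0016−6²−4²)/(2·6·4) = -0.5000; θ_2 = 119.9978° (elbow-up)
β = atan2(-1.7320,-5.0002) = -160.8945°; ψ = atan2(3.4642,4.0001) = 40.8931°
θ_1 = β − ψ = -201.7876°
θ_3 = φ − θ_1 − θ_2 = 51.7898° (wrapped to (-180°,180°])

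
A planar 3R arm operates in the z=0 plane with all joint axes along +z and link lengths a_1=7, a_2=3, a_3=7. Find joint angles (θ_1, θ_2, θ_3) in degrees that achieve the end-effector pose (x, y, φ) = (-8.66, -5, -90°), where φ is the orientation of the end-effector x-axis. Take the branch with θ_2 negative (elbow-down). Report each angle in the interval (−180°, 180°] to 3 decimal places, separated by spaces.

-176.006 -60.007 146.013

wrist centre = target − a_3·(cos φ, sin φ) = (-8.6600, 2.0000)
cos θ_2 = (78.9956−7²−3²)/(2·7·3) = 0.4999; θ_2 = -60.0069° (elbow-down)
β = atan2(2.0000,-8.6600) = 166.9957°; ψ = atan2(-2.5983,8.4997) = -16.9978°
θ_1 = β − ψ = 183.9935°
θ_3 = φ − θ_1 − θ_2 = 146.0134° (wrapped to (-180°,180°])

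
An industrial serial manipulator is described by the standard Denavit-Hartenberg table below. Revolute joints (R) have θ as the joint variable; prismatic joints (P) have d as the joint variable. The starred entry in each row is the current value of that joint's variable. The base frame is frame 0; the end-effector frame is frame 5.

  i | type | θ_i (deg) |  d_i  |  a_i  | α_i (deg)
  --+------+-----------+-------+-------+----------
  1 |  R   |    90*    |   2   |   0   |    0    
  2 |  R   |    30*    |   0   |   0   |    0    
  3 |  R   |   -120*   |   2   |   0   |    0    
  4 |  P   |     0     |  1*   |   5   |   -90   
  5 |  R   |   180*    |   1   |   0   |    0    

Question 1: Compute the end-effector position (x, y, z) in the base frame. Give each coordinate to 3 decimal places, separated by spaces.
5.000 1.000 5.000

after link 1: o_1 = (0.0000, 0.0000, 2.0000)
after link 2: o_2 = (0.0000, 0.0000, 2.0000)
after link 3: o_3 = (0.0000, 0.0000, 4.0000)
after link 4: o_4 = (5.0000, 0.0000, 5.0000)
after link 5: o_5 = (5.0000, 1.0000, 5.0000)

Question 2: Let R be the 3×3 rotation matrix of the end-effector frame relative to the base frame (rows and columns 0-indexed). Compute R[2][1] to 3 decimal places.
1.000

End-effector y-axis (col 1 of R) = (-0.0000,-0.0000,1.0000)
R[2][1] = 1.0000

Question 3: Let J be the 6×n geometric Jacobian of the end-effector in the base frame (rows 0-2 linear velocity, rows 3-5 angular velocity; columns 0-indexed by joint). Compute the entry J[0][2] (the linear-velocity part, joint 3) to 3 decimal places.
-1.000

axis z_2 = (0.0000,0.0000,1.0000); lever o_n−o_2 = (5.0000,1.0000,3.0000)
cross product → J_v[:, 2] = (-1.0000,5.0000,0.0000)
J_ω[:, 2] = z_2
entry J[0][2] = -1.0000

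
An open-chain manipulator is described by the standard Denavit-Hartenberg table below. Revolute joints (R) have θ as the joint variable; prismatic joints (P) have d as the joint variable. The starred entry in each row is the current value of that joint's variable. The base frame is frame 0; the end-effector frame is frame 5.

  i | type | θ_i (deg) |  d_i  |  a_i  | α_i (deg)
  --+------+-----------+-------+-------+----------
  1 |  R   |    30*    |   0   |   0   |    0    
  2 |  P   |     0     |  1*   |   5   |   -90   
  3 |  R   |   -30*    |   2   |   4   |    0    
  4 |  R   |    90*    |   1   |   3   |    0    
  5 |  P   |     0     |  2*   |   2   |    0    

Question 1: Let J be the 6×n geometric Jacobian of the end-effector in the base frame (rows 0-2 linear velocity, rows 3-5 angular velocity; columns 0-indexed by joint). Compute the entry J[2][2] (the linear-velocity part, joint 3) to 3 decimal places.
-5.964

axis z_2 = (-0.5000,0.8660,0.0000); lever o_n−o_2 = (2.6651,7.3122,-2.3301)
cross product → J_v[:, 2] = (-2.0179,-1.1651,-5.9641)
J_ω[:, 2] = z_2
entry J[2][2] = -5.9641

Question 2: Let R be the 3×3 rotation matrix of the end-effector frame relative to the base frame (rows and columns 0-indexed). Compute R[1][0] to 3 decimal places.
0.250

End-effector x-axis (col 0 of R) = (0.4330,0.2500,-0.8660)
R[1][0] = 0.2500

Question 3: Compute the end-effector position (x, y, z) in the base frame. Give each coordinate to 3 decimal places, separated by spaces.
after link 1: o_1 = (0.0000, 0.0000, 0.0000)
after link 2: o_2 = (4.3301, 2.5000, 1.0000)
after link 3: o_3 = (6.3301, 5.9641, 3.0000)
after link 4: o_4 = (7.1292, 7.5801, 0.4019)
after link 5: o_5 = (6.9952, 9.8122, -1.3301)

6.995 9.812 -1.330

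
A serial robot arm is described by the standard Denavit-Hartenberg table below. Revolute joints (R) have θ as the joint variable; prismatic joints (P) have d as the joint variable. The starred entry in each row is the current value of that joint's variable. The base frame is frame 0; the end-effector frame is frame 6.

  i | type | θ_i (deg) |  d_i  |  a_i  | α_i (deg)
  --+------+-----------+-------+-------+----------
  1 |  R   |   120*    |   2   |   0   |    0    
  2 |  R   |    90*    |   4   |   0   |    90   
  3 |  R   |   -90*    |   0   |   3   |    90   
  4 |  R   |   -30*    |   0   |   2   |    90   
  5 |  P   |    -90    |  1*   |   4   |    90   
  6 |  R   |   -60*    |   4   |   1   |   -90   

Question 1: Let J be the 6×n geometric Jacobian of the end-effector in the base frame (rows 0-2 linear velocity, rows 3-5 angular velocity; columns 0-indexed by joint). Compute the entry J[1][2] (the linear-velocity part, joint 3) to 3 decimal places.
-0.600

axis z_2 = (-0.5000,0.8660,0.0000); lever o_n−o_2 = (-4.3391,-1.4845,-1.2010)
cross product → J_v[:, 2] = (-1.0401,-0.6005,4.5000)
J_ω[:, 2] = z_2
entry J[1][2] = -0.6005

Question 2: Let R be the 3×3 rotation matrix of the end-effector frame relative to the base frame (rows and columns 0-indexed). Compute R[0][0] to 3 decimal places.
-0.808

End-effector x-axis (col 0 of R) = (-0.8080,0.3995,-0.4330)
R[0][0] = -0.8080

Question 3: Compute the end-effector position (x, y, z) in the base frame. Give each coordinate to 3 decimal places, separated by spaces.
-4.339 -1.484 4.799

after link 1: o_1 = (0.0000, 0.0000, 2.0000)
after link 2: o_2 = (0.0000, 0.0000, 6.0000)
after link 3: o_3 = (-0.0000, 0.0000, 3.0000)
after link 4: o_4 = (0.5000, -0.8660, 1.2679)
after link 5: o_5 = (-2.5311, -3.6160, 1.7679)
after link 6: o_6 = (-4.3391, -1.4845, 4.7990)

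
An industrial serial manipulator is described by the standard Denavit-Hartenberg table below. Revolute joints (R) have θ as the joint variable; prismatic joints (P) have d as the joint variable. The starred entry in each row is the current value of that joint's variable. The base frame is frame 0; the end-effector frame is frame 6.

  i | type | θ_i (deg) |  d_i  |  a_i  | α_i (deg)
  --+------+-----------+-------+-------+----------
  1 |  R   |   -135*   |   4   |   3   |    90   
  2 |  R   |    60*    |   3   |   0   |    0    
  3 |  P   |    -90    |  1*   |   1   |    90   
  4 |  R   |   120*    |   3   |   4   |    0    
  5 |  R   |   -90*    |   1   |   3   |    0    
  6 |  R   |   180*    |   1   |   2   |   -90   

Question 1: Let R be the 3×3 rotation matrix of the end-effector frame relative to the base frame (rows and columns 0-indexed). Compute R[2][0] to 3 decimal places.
0.433

End-effector x-axis (col 0 of R) = (0.8839,0.1768,0.4330)
R[2][0] = 0.4330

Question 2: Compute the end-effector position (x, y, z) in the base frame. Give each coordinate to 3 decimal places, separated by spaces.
after link 1: o_1 = (-2.1213, -2.1213, 4.0000)
after link 2: o_2 = (-4.2426, -0.0000, 4.0000)
after link 3: o_3 = (-5.5621, 0.0947, 3.5000)
after link 4: o_4 = (-5.7262, 4.8296, 1.9019)
after link 5: o_5 = (-8.0243, 4.6529, -0.2631)
after link 6: o_6 = (-5.9030, 5.3600, -0.2631)

-5.903 5.360 -0.263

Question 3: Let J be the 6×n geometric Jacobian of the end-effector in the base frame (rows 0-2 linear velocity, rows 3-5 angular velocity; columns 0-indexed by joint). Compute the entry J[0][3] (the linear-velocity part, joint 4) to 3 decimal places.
axis z_3 = (0.3536,0.3536,-0.8660); lever o_n−o_3 = (-0.3409,5.2652,-3.7631)
cross product → J_v[:, 3] = (3.2293,1.6257,1.9821)
J_ω[:, 3] = z_3
entry J[0][3] = 3.2293

3.229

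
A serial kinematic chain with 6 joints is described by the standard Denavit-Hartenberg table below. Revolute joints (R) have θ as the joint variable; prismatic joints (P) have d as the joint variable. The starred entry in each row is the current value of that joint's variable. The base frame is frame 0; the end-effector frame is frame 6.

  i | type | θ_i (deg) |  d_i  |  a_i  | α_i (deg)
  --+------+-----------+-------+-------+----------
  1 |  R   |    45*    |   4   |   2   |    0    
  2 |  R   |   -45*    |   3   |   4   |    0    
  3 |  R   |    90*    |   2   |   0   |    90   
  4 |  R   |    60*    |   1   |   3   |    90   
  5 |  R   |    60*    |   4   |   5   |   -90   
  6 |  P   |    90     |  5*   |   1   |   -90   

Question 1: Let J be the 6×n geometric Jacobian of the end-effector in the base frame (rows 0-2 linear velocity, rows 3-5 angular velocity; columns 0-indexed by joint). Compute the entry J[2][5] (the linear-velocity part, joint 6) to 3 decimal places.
prismatic axis z_5 = (0.5000,-0.4330,-0.7500)
J_v[:, 5] = z_5; J_ω[:, 5] = (0,0,0)
entry J[2][5] = -0.7500

-0.750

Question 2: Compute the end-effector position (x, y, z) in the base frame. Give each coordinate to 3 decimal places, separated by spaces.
13.244 4.597 8.513

after link 1: o_1 = (1.4142, 1.4142, 4.0000)
after link 2: o_2 = (5.4142, 1.4142, 7.0000)
after link 3: o_3 = (5.4142, 1.4142, 9.0000)
after link 4: o_4 = (6.4142, 2.9142, 11.5981)
after link 5: o_5 = (10.7443, 7.6283, 11.7631)
after link 6: o_6 = (13.2443, 4.5972, 8.5131)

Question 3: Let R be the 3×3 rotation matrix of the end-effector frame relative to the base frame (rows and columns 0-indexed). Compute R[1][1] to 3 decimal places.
End-effector y-axis (col 1 of R) = (-0.5000,0.4330,0.7500)
R[1][1] = 0.4330

0.433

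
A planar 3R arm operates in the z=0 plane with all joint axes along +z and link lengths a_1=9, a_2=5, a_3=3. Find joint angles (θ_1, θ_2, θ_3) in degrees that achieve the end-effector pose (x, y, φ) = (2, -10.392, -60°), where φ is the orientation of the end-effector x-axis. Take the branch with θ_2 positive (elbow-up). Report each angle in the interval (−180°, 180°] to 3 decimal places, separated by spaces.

-120.000 120.003 -60.003

wrist centre = target − a_3·(cos φ, sin φ) = (0.5000, -7.7939)
cos θ_2 = (60.9952−9²−5²)/(2·9·5) = -0.5001; θ_2 = 120.0035° (elbow-up)
β = atan2(-7.7939,0.5000) = -86.3294°; ψ = atan2(4.3300,6.4997) = 33.6706°
θ_1 = β − ψ = -120.0000°
θ_3 = φ − θ_1 − θ_2 = -60.0035° (wrapped to (-180°,180°])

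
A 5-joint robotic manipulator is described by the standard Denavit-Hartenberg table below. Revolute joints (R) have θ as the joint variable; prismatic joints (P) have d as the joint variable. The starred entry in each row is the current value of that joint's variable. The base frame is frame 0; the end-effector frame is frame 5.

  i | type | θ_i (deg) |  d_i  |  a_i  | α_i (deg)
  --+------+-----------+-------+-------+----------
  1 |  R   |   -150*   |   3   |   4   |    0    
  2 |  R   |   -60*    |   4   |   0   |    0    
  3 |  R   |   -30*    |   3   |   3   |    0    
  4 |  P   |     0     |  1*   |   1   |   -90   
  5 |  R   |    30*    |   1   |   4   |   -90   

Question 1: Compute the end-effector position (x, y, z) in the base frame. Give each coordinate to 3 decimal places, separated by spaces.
after link 1: o_1 = (-3.4641, -2.0000, 3.0000)
after link 2: o_2 = (-3.4641, -2.0000, 7.0000)
after link 3: o_3 = (-4.9641, 0.5981, 10.0000)
after link 4: o_4 = (-5.4641, 1.4641, 11.0000)
after link 5: o_5 = (-8.0622, 3.9641, 9.0000)

-8.062 3.964 9.000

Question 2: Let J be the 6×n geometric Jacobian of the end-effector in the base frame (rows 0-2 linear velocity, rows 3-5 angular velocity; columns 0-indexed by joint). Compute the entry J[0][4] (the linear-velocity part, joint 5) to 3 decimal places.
axis z_4 = (-0.8660,-0.5000,0.0000); lever o_n−o_4 = (-2.5981,2.5000,-2.0000)
cross product → J_v[:, 4] = (1.0000,-1.7321,-3.4641)
J_ω[:, 4] = z_4
entry J[0][4] = 1.0000

1.000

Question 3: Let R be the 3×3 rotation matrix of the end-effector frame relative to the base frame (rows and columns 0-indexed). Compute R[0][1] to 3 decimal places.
0.866

End-effector y-axis (col 1 of R) = (0.8660,0.5000,-0.0000)
R[0][1] = 0.8660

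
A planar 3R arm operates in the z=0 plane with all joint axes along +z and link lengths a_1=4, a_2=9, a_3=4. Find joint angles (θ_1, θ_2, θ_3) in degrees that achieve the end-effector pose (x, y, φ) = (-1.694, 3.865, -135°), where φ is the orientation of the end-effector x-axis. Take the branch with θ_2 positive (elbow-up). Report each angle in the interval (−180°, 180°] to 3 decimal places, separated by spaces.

wrist centre = target − a_3·(cos φ, sin φ) = (1.1344, 6.6934)
cos θ_2 = (46.0889−4²−9²)/(2·4·9) = -0.7071; θ_2 = 134.9993° (elbow-up)
β = atan2(6.6934,1.1344) = 80.3807°; ψ = atan2(6.3640,-2.3639) = 110.3773°
θ_1 = β − ψ = -29.9966°
θ_3 = φ − θ_1 − θ_2 = 119.9972° (wrapped to (-180°,180°])

-29.997 134.999 119.997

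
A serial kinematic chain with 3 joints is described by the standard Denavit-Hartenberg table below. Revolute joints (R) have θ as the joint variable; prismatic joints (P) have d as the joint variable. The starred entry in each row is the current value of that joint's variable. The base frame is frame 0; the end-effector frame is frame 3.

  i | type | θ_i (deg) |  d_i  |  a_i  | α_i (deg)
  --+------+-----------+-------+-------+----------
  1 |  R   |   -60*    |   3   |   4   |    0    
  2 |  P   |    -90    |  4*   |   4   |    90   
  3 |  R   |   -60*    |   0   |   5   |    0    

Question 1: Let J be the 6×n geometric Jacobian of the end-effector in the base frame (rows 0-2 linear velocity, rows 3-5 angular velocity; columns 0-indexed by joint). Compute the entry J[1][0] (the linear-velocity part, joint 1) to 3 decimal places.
-3.629

axis z_0 = ẑ; lever o_n−o_0 = (-3.6292,-6.7141,2.6699)
cross product → J_v[:, 0] = (6.7141,-3.6292,0.0000)
J_ω[:, 0] = z_0
entry J[1][0] = -3.6292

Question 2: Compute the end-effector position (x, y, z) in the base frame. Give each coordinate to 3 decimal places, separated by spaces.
-3.629 -6.714 2.670

after link 1: o_1 = (2.0000, -3.4641, 3.0000)
after link 2: o_2 = (-1.4641, -5.4641, 7.0000)
after link 3: o_3 = (-3.6292, -6.7141, 2.6699)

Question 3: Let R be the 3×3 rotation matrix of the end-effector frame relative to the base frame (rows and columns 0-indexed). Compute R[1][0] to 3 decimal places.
-0.250

End-effector x-axis (col 0 of R) = (-0.4330,-0.2500,-0.8660)
R[1][0] = -0.2500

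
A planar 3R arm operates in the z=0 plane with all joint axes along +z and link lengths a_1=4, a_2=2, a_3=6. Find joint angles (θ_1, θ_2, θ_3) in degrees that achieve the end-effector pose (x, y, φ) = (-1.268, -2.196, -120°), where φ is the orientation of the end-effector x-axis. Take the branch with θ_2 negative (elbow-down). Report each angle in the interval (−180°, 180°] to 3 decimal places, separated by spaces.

wrist centre = target − a_3·(cos φ, sin φ) = (1.7320, 3.0002)
cos θ_2 = (12.0007−4²−2²)/(2·4·2) = -0.5000; θ_2 = -119.9969° (elbow-down)
β = atan2(3.0002,1.7320) = 60.0020°; ψ = atan2(-1.7321,3.0001) = -30.0000°
θ_1 = β − ψ = 90.0020°
θ_3 = φ − θ_1 − θ_2 = -90.0050° (wrapped to (-180°,180°])

90.002 -119.997 -90.005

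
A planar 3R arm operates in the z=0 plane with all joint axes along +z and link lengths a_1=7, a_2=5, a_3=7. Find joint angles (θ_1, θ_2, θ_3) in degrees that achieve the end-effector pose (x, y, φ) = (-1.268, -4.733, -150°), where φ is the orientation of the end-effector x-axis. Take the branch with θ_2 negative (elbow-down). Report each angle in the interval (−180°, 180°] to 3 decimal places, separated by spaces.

31.159 -134.998 -46.161

wrist centre = target − a_3·(cos φ, sin φ) = (4.7942, -1.2330)
cos θ_2 = (24.5044−7²−5²)/(2·7·5) = -0.7071; θ_2 = -134.9978° (elbow-down)
β = atan2(-1.2330,4.7942) = -14.4231°; ψ = atan2(-3.5357,3.4646) = -45.5817°
θ_1 = β − ψ = 31.1585°
θ_3 = φ − θ_1 − θ_2 = -46.1607° (wrapped to (-180°,180°])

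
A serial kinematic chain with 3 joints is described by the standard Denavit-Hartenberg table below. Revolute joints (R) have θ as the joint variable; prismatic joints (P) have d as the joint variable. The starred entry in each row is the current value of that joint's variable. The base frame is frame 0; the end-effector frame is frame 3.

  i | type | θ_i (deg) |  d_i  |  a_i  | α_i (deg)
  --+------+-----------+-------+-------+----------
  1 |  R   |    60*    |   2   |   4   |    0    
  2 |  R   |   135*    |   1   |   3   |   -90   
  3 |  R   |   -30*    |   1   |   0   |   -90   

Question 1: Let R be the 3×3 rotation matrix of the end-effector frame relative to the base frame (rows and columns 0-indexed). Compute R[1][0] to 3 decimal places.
End-effector x-axis (col 0 of R) = (-0.8365,-0.2241,0.5000)
R[1][0] = -0.2241

-0.224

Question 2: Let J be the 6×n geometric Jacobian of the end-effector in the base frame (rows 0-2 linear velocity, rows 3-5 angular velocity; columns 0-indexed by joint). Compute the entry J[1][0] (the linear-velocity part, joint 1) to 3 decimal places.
axis z_0 = ẑ; lever o_n−o_0 = (-0.6390,1.7217,3.0000)
cross product → J_v[:, 0] = (-1.7217,-0.6390,0.0000)
J_ω[:, 0] = z_0
entry J[1][0] = -0.6390

-0.639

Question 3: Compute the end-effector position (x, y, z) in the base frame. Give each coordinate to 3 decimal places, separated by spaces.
-0.639 1.722 3.000

after link 1: o_1 = (2.0000, 3.4641, 2.0000)
after link 2: o_2 = (-0.8978, 2.6876, 3.0000)
after link 3: o_3 = (-0.6390, 1.7217, 3.0000)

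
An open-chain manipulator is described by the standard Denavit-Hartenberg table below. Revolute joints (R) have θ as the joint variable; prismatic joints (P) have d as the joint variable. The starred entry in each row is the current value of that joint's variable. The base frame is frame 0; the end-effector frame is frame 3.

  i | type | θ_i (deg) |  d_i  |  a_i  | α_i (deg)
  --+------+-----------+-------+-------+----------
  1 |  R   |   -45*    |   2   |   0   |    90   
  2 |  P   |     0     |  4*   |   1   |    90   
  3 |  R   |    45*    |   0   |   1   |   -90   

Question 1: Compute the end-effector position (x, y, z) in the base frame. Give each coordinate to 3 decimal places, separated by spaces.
-2.121 -4.536 2.000

after link 1: o_1 = (0.0000, 0.0000, 2.0000)
after link 2: o_2 = (-2.1213, -3.5355, 2.0000)
after link 3: o_3 = (-2.1213, -4.5355, 2.0000)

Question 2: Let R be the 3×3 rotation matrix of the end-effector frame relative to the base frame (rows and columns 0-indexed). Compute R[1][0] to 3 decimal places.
-1.000

End-effector x-axis (col 0 of R) = (0.0000,-1.0000,0.0000)
R[1][0] = -1.0000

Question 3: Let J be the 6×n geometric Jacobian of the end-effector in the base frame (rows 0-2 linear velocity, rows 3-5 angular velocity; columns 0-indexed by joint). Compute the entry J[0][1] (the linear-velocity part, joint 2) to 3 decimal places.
-0.707

prismatic axis z_1 = (-0.7071,-0.7071,0.0000)
J_v[:, 1] = z_1; J_ω[:, 1] = (0,0,0)
entry J[0][1] = -0.7071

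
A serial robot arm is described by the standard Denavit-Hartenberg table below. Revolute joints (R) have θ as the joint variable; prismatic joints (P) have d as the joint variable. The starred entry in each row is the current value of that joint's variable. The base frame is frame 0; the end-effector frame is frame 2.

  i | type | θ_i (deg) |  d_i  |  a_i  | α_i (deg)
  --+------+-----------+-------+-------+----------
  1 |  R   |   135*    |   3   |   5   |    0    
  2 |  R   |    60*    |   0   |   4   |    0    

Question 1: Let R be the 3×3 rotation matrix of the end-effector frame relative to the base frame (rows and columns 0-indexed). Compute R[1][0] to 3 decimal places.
-0.259

End-effector x-axis (col 0 of R) = (-0.9659,-0.2588,0.0000)
R[1][0] = -0.2588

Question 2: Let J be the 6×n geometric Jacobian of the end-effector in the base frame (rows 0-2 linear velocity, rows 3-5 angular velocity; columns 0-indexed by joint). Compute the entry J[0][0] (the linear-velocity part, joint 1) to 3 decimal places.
-2.500

axis z_0 = ẑ; lever o_n−o_0 = (-7.3992,2.5003,3.0000)
cross product → J_v[:, 0] = (-2.5003,-7.3992,0.0000)
J_ω[:, 0] = z_0
entry J[0][0] = -2.5003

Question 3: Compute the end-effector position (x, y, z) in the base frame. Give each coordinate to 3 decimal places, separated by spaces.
after link 1: o_1 = (-3.5355, 3.5355, 3.0000)
after link 2: o_2 = (-7.3992, 2.5003, 3.0000)

-7.399 2.500 3.000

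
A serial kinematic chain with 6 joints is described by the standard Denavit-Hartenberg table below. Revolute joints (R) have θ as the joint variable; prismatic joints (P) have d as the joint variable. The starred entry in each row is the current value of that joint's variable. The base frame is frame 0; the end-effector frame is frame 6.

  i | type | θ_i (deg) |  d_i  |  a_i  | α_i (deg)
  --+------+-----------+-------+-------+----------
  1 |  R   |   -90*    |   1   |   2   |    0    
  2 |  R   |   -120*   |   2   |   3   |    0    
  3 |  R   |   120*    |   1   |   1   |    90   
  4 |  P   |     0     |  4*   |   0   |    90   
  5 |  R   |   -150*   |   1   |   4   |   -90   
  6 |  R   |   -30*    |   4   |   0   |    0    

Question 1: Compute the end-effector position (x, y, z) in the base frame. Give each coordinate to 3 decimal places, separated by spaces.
after link 1: o_1 = (0.0000, -2.0000, 1.0000)
after link 2: o_2 = (-2.5981, -0.5000, 3.0000)
after link 3: o_3 = (-2.5981, -1.5000, 4.0000)
after link 4: o_4 = (-6.5981, -1.5000, 4.0000)
after link 5: o_5 = (-4.5981, 1.9641, 3.0000)
after link 6: o_6 = (-1.1340, -0.0359, 3.0000)

-1.134 -0.036 3.000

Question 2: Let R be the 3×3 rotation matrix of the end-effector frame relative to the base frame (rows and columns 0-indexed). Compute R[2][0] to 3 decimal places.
End-effector x-axis (col 0 of R) = (0.4330,0.7500,-0.5000)
R[2][0] = -0.5000

-0.500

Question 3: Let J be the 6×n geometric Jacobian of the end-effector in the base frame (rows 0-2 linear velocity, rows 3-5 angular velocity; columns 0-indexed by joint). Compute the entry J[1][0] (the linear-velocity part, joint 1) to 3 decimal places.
-1.134

axis z_0 = ẑ; lever o_n−o_0 = (-1.1340,-0.0359,3.0000)
cross product → J_v[:, 0] = (0.0359,-1.1340,0.0000)
J_ω[:, 0] = z_0
entry J[1][0] = -1.1340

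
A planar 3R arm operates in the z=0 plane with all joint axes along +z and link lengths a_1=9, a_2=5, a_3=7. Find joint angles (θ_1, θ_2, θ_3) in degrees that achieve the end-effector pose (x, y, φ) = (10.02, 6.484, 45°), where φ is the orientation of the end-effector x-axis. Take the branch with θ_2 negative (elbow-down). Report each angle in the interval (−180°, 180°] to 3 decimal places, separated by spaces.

45.000 -149.995 149.995

wrist centre = target − a_3·(cos φ, sin φ) = (5.0703, 1.5343)
cos θ_2 = (28.0614−9²−5²)/(2·9·5) = -0.8660; θ_2 = -149.9953° (elbow-down)
β = atan2(1.5343,5.0703) = 16.8358°; ψ = atan2(-2.5004,4.6701) = -28.1645°
θ_1 = β − ψ = 45.0003°
θ_3 = φ − θ_1 − θ_2 = 149.9950° (wrapped to (-180°,180°])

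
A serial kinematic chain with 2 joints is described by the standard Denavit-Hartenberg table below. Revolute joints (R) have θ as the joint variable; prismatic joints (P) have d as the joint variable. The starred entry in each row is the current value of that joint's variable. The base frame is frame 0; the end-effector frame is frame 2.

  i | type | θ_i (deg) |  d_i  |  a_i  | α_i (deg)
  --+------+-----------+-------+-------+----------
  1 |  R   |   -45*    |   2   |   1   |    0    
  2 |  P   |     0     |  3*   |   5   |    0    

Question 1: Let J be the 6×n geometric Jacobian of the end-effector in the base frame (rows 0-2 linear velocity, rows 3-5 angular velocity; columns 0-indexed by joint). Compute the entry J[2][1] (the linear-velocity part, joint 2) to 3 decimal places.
1.000

prismatic axis z_1 = (0.0000,0.0000,1.0000)
J_v[:, 1] = z_1; J_ω[:, 1] = (0,0,0)
entry J[2][1] = 1.0000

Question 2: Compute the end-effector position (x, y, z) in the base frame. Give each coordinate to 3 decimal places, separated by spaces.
4.243 -4.243 5.000

after link 1: o_1 = (0.7071, -0.7071, 2.0000)
after link 2: o_2 = (4.2426, -4.2426, 5.0000)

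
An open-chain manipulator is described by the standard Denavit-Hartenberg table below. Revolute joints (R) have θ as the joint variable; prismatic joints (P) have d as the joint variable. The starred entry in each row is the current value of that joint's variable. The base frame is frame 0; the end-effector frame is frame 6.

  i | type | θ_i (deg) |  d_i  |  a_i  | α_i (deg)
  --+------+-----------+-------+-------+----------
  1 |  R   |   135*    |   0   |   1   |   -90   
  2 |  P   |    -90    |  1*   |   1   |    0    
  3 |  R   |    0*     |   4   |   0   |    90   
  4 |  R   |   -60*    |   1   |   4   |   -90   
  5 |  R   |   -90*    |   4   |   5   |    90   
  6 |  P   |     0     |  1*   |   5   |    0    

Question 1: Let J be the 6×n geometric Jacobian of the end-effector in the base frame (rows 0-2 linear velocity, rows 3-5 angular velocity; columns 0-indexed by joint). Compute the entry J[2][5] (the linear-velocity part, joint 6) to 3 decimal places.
prismatic axis z_5 = (-0.6124,-0.6124,-0.5000)
J_v[:, 5] = z_5; J_ω[:, 5] = (0,0,0)
entry J[2][5] = -0.5000

-0.500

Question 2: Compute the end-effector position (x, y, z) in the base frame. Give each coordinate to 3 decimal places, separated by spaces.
after link 1: o_1 = (-0.7071, 0.7071, 0.0000)
after link 2: o_2 = (-1.4142, 0.0000, 1.0000)
after link 3: o_3 = (-4.2426, -2.8284, 1.0000)
after link 4: o_4 = (-1.0860, -1.0860, 3.0000)
after link 5: o_5 = (1.0353, -6.0358, 6.4641)
after link 6: o_6 = (3.9584, -10.1837, 5.9641)

3.958 -10.184 5.964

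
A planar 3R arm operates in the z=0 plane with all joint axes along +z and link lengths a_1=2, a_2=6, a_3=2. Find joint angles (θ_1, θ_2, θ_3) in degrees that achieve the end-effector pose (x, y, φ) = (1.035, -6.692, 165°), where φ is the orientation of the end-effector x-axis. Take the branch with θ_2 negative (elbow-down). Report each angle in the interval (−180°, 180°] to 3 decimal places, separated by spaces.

wrist centre = target − a_3·(cos φ, sin φ) = (2.9669, -7.2096)
cos θ_2 = (60.7811−2²−6²)/(2·2·6) = 0.8659; θ_2 = -30.0168° (elbow-down)
β = atan2(-7.2096,2.9669) = -67.6323°; ψ = atan2(-3.0015,7.1953) = -22.6436°
θ_1 = β − ψ = -44.9887°
θ_3 = φ − θ_1 − θ_2 = -119.9945° (wrapped to (-180°,180°])

-44.989 -30.017 -119.995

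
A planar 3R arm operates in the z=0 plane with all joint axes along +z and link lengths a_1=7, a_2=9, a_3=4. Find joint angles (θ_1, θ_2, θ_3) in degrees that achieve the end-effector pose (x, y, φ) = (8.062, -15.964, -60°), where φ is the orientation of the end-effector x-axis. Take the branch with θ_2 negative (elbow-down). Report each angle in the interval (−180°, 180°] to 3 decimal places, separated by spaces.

wrist centre = target − a_3·(cos φ, sin φ) = (6.0620, -12.4999)
cos θ_2 = (192.9953−7²−9²)/(2·7·9) = 0.5000; θ_2 = -60.0025° (elbow-down)
β = atan2(-12.4999,6.0620) = -64.1283°; ψ = atan2(-7.7944,11.4997) = -34.1292°
θ_1 = β − ψ = -29.9990°
θ_3 = φ − θ_1 − θ_2 = 30.0015° (wrapped to (-180°,180°])

-29.999 -60.002 30.002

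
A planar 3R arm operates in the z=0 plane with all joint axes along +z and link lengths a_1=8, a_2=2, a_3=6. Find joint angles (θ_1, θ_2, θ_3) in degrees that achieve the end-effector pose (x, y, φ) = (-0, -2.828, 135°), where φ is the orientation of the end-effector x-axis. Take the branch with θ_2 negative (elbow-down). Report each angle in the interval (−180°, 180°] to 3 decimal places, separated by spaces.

wrist centre = target − a_3·(cos φ, sin φ) = (4.2426, -7.0706)
cos θ_2 = (67.9940−8²−2²)/(2·8·2) = -0.0002; θ_2 = -90.0108° (elbow-down)
β = atan2(-7.0706,4.2426) = -59.0347°; ψ = atan2(-2.0000,7.9996) = -14.0369°
θ_1 = β − ψ = -44.9978°
θ_3 = φ − θ_1 − θ_2 = -89.9913° (wrapped to (-180°,180°])

-44.998 -90.011 -89.991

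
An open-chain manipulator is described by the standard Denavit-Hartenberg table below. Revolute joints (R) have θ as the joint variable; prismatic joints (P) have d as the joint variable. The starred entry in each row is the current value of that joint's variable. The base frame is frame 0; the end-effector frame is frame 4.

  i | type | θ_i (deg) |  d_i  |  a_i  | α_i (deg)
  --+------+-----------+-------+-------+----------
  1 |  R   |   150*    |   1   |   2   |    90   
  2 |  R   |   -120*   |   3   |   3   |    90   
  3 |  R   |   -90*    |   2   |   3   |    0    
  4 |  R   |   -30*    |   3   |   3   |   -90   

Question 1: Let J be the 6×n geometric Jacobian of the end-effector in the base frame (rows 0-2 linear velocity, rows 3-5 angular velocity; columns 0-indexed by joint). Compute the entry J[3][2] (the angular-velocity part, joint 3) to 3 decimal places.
0.750

axis z_2 = (0.7500,-0.4330,0.5000); lever o_n−o_2 = (0.3014,-6.6381,3.7990)
cross product → J_v[:, 2] = (1.6740,-2.6986,-4.8481)
J_ω[:, 2] = z_2
entry J[3][2] = 0.7500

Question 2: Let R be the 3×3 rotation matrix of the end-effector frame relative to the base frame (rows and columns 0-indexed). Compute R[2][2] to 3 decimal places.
End-effector z-axis (col 2 of R) = (0.1250,-0.6495,-0.7500)
R[2][2] = -0.7500

-0.750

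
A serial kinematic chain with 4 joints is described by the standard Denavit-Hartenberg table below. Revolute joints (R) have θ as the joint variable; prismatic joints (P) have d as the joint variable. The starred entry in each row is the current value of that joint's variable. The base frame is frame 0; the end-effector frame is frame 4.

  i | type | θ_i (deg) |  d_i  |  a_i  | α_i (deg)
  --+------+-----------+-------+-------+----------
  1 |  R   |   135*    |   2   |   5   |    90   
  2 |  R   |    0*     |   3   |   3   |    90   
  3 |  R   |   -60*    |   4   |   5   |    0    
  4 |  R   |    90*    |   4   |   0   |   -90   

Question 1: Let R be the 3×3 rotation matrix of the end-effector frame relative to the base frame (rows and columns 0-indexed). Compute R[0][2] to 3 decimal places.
End-effector z-axis (col 2 of R) = (0.9659,0.2588,0.0000)
R[0][2] = 0.9659

0.966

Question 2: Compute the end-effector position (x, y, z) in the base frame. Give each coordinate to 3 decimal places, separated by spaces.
-8.365 6.484 -6.000

after link 1: o_1 = (-3.5355, 3.5355, 2.0000)
after link 2: o_2 = (-3.5355, 7.7782, 2.0000)
after link 3: o_3 = (-8.3652, 6.4841, -2.0000)
after link 4: o_4 = (-8.3652, 6.4841, -6.0000)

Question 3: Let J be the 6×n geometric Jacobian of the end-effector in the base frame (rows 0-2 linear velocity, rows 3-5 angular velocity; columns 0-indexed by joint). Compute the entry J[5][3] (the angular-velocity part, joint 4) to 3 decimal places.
axis z_3 = (0.0000,0.0000,-1.0000); lever o_n−o_3 = (0.0000,0.0000,-4.0000)
cross product → J_v[:, 3] = (-0.0000,0.0000,0.0000)
J_ω[:, 3] = z_3
entry J[5][3] = -1.0000

-1.000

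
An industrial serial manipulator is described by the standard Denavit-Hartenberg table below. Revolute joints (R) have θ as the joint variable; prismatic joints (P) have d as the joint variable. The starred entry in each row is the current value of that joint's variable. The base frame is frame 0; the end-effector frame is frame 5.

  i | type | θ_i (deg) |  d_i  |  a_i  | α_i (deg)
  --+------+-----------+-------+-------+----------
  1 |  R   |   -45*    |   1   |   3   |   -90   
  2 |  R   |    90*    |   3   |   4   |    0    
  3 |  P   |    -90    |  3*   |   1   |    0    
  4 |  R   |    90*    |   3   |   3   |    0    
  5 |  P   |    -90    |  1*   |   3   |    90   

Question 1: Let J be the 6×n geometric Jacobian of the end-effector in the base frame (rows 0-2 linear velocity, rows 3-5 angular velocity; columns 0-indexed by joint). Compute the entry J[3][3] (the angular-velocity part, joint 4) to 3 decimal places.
0.707

axis z_3 = (0.7071,0.7071,0.0000); lever o_n−o_3 = (4.9497,0.7071,-3.0000)
cross product → J_v[:, 3] = (-2.1213,2.1213,-3.0000)
J_ω[:, 3] = z_3
entry J[3][3] = 0.7071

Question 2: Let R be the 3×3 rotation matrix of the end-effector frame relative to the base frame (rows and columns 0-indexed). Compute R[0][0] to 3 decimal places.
End-effector x-axis (col 0 of R) = (0.7071,-0.7071,0.0000)
R[0][0] = 0.7071

0.707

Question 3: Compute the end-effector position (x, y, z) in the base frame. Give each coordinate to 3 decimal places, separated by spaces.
after link 1: o_1 = (2.1213, -2.1213, 1.0000)
after link 2: o_2 = (4.2426, 0.0000, -3.0000)
after link 3: o_3 = (7.0711, 1.4142, -3.0000)
after link 4: o_4 = (9.1924, 3.5355, -6.0000)
after link 5: o_5 = (12.0208, 2.1213, -6.0000)

12.021 2.121 -6.000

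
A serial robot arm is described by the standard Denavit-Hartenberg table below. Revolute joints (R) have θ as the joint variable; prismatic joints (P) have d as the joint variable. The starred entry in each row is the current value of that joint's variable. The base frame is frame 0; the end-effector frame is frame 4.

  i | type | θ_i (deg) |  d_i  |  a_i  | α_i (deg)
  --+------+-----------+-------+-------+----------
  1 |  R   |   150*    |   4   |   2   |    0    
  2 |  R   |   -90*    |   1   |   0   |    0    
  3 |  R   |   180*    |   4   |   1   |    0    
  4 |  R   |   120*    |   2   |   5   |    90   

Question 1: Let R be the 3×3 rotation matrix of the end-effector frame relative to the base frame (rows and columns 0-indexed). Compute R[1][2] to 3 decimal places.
-1.000

End-effector z-axis (col 2 of R) = (-0.0000,-1.0000,0.0000)
R[1][2] = -1.0000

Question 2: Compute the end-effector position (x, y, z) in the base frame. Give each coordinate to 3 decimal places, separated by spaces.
2.768 0.134 11.000

after link 1: o_1 = (-1.7321, 1.0000, 4.0000)
after link 2: o_2 = (-1.7321, 1.0000, 5.0000)
after link 3: o_3 = (-2.2321, 0.1340, 9.0000)
after link 4: o_4 = (2.7679, 0.1340, 11.0000)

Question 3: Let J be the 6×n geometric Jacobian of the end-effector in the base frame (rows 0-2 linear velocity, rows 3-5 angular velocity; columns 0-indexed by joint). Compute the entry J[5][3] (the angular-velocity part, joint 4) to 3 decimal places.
axis z_3 = (0.0000,0.0000,1.0000); lever o_n−o_3 = (5.0000,-0.0000,2.0000)
cross product → J_v[:, 3] = (0.0000,5.0000,-0.0000)
J_ω[:, 3] = z_3
entry J[5][3] = 1.0000

1.000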